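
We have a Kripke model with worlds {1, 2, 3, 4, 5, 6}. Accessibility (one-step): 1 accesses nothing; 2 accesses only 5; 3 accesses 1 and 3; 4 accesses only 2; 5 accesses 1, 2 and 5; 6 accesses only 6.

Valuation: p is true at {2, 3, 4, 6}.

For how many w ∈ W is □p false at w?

3

1: no successors, so □p holds vacuously. ✓
2: successors {5}; p there: 5:F. ✗
3: successors {1, 3}; p there: 1:F, 3:T. ✗
4: successors {2}; p there: 2:T. ✓
5: successors {1, 2, 5}; p there: 1:F, 2:T, 5:F. ✗
6: successors {6}; p there: 6:T. ✓
Satisfying worlds: {1, 4, 6}.
So □p fails at the other 3 worlds.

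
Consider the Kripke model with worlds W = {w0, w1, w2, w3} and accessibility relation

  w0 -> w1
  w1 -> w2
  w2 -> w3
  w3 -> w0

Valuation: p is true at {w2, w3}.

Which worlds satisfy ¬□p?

w0: □p is F. ✓
w1: □p is T. ✗
w2: □p is T. ✗
w3: □p is F. ✓

{w0, w3}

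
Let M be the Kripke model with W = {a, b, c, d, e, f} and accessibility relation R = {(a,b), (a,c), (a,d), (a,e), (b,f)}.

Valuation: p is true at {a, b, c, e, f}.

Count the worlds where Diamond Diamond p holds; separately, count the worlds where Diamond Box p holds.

For Diamond Diamond p:
a: successors {b, c, d, e}; Diamond p there: b:T, c:F, d:F, e:F. ✓
b: successors {f}; Diamond p there: f:F. ✗
c: no successors, so Diamond Diamond p fails. ✗
d: no successors, so Diamond Diamond p fails. ✗
e: no successors, so Diamond Diamond p fails. ✗
f: no successors, so Diamond Diamond p fails. ✗
— 1 world.
For Diamond Box p:
a: successors {b, c, d, e}; Box p there: b:T, c:T, d:T, e:T. ✓
b: successors {f}; Box p there: f:T. ✓
c: no successors, so Diamond Box p fails. ✗
d: no successors, so Diamond Box p fails. ✗
e: no successors, so Diamond Box p fails. ✗
f: no successors, so Diamond Box p fails. ✗
— 2 worlds.

1 and 2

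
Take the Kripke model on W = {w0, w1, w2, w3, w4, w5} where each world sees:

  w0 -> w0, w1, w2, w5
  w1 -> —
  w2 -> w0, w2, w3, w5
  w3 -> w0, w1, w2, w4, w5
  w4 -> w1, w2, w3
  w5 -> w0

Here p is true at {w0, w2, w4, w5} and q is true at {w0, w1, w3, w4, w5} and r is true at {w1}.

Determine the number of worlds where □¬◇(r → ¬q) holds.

w0: successors {w0, w1, w2, w5}; ¬◇(r → ¬q) there: w0:F, w1:T, w2:F, w5:F. ✗
w1: no successors, so □¬◇(r → ¬q) holds vacuously. ✓
w2: successors {w0, w2, w3, w5}; ¬◇(r → ¬q) there: w0:F, w2:F, w3:F, w5:F. ✗
w3: successors {w0, w1, w2, w4, w5}; ¬◇(r → ¬q) there: w0:F, w1:T, w2:F, w4:F, w5:F. ✗
w4: successors {w1, w2, w3}; ¬◇(r → ¬q) there: w1:T, w2:F, w3:F. ✗
w5: successors {w0}; ¬◇(r → ¬q) there: w0:F. ✗
Satisfying worlds: {w1}.

1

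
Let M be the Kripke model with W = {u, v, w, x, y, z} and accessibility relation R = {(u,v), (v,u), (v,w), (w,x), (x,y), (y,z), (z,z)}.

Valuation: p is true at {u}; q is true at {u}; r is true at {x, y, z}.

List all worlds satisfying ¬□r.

u: □r is F. ✓
v: □r is F. ✓
w: □r is T. ✗
x: □r is T. ✗
y: □r is T. ✗
z: □r is T. ✗

{u, v}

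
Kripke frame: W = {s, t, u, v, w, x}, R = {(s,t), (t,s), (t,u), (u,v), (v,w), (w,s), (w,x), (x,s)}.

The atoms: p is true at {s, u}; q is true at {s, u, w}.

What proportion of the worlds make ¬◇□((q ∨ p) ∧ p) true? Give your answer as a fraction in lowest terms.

2/3

s: ◇□((q ∨ p) ∧ p) is T. ✗
t: ◇□((q ∨ p) ∧ p) is F. ✓
u: ◇□((q ∨ p) ∧ p) is F. ✓
v: ◇□((q ∨ p) ∧ p) is F. ✓
w: ◇□((q ∨ p) ∧ p) is T. ✗
x: ◇□((q ∨ p) ∧ p) is F. ✓
That's 4 of 6 worlds, so 4/6 = 2/3.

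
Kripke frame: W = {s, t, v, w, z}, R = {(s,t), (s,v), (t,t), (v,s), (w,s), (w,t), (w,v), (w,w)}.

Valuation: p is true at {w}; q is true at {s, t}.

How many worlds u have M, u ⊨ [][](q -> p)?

1

s: successors {t, v}; [](q -> p) there: t:F, v:F. ✗
t: successors {t}; [](q -> p) there: t:F. ✗
v: successors {s}; [](q -> p) there: s:F. ✗
w: successors {s, t, v, w}; [](q -> p) there: s:F, t:F, v:F, w:F. ✗
z: no successors, so [][](q -> p) holds vacuously. ✓
Satisfying worlds: {z}.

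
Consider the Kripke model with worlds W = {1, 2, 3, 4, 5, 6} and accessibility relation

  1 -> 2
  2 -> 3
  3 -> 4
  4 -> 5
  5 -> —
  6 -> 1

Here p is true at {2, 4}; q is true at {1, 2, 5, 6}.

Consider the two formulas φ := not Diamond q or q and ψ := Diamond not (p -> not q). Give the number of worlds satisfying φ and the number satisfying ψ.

5 and 1

For not Diamond q or q:
1: not Diamond q is F, q is T. ✓
2: not Diamond q is T, q is T. ✓
3: not Diamond q is T, q is F. ✓
4: not Diamond q is F, q is F. ✗
5: not Diamond q is T, q is T. ✓
6: not Diamond q is F, q is T. ✓
— 5 worlds.
For Diamond not (p -> not q):
1: successors {2}; not (p -> not q) there: 2:T. ✓
2: successors {3}; not (p -> not q) there: 3:F. ✗
3: successors {4}; not (p -> not q) there: 4:F. ✗
4: successors {5}; not (p -> not q) there: 5:F. ✗
5: no successors, so Diamond not (p -> not q) fails. ✗
6: successors {1}; not (p -> not q) there: 1:F. ✗
— 1 world.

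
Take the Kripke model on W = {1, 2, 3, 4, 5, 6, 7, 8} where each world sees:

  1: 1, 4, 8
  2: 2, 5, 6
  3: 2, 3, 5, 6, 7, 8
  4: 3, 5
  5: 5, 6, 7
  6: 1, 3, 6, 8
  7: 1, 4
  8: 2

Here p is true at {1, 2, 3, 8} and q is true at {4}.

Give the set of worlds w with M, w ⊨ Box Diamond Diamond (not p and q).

1: successors {1, 4, 8}; Diamond Diamond (not p and q) there: 1:T, 4:F, 8:F. ✗
2: successors {2, 5, 6}; Diamond Diamond (not p and q) there: 2:F, 5:T, 6:T. ✗
3: successors {2, 3, 5, 6, 7, 8}; Diamond Diamond (not p and q) there: 2:F, 3:T, 5:T, 6:T, 7:T, 8:F. ✗
4: successors {3, 5}; Diamond Diamond (not p and q) there: 3:T, 5:T. ✓
5: successors {5, 6, 7}; Diamond Diamond (not p and q) there: 5:T, 6:T, 7:T. ✓
6: successors {1, 3, 6, 8}; Diamond Diamond (not p and q) there: 1:T, 3:T, 6:T, 8:F. ✗
7: successors {1, 4}; Diamond Diamond (not p and q) there: 1:T, 4:F. ✗
8: successors {2}; Diamond Diamond (not p and q) there: 2:F. ✗

{4, 5}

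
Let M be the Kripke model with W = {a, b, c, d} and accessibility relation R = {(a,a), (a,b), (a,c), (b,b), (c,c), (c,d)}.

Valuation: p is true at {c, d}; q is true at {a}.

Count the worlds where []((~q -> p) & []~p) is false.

a: successors {a, b, c}; (~q -> p) & []~p there: a:F, b:F, c:F. ✗
b: successors {b}; (~q -> p) & []~p there: b:F. ✗
c: successors {c, d}; (~q -> p) & []~p there: c:F, d:T. ✗
d: no successors, so []((~q -> p) & []~p) holds vacuously. ✓
Satisfying worlds: {d}.
So []((~q -> p) & []~p) fails at the other 3 worlds.

3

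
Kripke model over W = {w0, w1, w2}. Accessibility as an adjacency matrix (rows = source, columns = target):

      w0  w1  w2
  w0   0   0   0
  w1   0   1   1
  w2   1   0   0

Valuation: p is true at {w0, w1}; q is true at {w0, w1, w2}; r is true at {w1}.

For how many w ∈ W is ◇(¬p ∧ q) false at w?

w0: no successors, so ◇(¬p ∧ q) fails. ✗
w1: successors {w1, w2}; ¬p ∧ q there: w1:F, w2:T. ✓
w2: successors {w0}; ¬p ∧ q there: w0:F. ✗
Satisfying worlds: {w1}.
So ◇(¬p ∧ q) fails at the other 2 worlds.

2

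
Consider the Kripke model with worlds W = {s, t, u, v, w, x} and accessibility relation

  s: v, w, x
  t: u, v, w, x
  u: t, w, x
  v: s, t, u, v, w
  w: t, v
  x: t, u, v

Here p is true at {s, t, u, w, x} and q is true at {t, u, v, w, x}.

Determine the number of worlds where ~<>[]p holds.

s: <>[]p is F. ✓
t: <>[]p is T. ✗
u: <>[]p is F. ✓
v: <>[]p is T. ✗
w: <>[]p is F. ✓
x: <>[]p is T. ✗
Satisfying worlds: {s, u, w}.

3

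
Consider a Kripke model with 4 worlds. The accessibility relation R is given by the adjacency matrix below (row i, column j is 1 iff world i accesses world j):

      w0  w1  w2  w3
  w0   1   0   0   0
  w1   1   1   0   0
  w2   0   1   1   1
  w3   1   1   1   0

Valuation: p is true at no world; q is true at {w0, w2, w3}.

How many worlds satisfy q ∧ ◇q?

w0: q is T, ◇q is T. ✓
w1: q is F, ◇q is T. ✗
w2: q is T, ◇q is T. ✓
w3: q is T, ◇q is T. ✓
Satisfying worlds: {w0, w2, w3}.

3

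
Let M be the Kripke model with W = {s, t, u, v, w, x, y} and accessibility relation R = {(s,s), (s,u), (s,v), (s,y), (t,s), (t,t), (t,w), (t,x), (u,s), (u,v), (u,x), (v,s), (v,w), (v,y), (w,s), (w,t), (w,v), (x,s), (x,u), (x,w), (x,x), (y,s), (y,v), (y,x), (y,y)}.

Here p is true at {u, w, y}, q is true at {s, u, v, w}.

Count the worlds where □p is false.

7

s: successors {s, u, v, y}; p there: s:F, u:T, v:F, y:T. ✗
t: successors {s, t, w, x}; p there: s:F, t:F, w:T, x:F. ✗
u: successors {s, v, x}; p there: s:F, v:F, x:F. ✗
v: successors {s, w, y}; p there: s:F, w:T, y:T. ✗
w: successors {s, t, v}; p there: s:F, t:F, v:F. ✗
x: successors {s, u, w, x}; p there: s:F, u:T, w:T, x:F. ✗
y: successors {s, v, x, y}; p there: s:F, v:F, x:F, y:T. ✗
Satisfying worlds: ∅.
So □p fails at the other 7 worlds.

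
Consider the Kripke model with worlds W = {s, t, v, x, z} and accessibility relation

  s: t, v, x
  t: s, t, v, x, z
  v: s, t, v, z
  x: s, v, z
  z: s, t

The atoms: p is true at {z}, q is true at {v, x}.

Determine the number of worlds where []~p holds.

2

s: successors {t, v, x}; ~p there: t:T, v:T, x:T. ✓
t: successors {s, t, v, x, z}; ~p there: s:T, t:T, v:T, x:T, z:F. ✗
v: successors {s, t, v, z}; ~p there: s:T, t:T, v:T, z:F. ✗
x: successors {s, v, z}; ~p there: s:T, v:T, z:F. ✗
z: successors {s, t}; ~p there: s:T, t:T. ✓
Satisfying worlds: {s, z}.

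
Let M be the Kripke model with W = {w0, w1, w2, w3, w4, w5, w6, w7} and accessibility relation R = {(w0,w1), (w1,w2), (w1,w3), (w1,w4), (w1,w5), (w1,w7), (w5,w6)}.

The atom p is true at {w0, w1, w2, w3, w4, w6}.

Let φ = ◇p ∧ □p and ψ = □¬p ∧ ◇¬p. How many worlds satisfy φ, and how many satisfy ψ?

For ◇p ∧ □p:
w0: ◇p is T, □p is T. ✓
w1: ◇p is T, □p is F. ✗
w2: ◇p is F, □p is T. ✗
w3: ◇p is F, □p is T. ✗
w4: ◇p is F, □p is T. ✗
w5: ◇p is T, □p is T. ✓
w6: ◇p is F, □p is T. ✗
w7: ◇p is F, □p is T. ✗
— 2 worlds.
For □¬p ∧ ◇¬p:
w0: □¬p is F, ◇¬p is F. ✗
w1: □¬p is F, ◇¬p is T. ✗
w2: □¬p is T, ◇¬p is F. ✗
w3: □¬p is T, ◇¬p is F. ✗
w4: □¬p is T, ◇¬p is F. ✗
w5: □¬p is F, ◇¬p is F. ✗
w6: □¬p is T, ◇¬p is F. ✗
w7: □¬p is T, ◇¬p is F. ✗
— 0 worlds.

2 and 0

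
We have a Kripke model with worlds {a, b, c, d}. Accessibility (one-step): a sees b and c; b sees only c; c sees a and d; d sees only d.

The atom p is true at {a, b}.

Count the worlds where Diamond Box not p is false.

1

a: successors {b, c}; Box not p there: b:T, c:F. ✓
b: successors {c}; Box not p there: c:F. ✗
c: successors {a, d}; Box not p there: a:F, d:T. ✓
d: successors {d}; Box not p there: d:T. ✓
Satisfying worlds: {a, c, d}.
So Diamond Box not p fails at the other 1 world.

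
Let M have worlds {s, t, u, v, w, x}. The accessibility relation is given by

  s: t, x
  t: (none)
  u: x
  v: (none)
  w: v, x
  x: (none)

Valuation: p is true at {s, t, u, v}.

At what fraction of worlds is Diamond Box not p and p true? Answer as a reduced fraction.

s: Diamond Box not p is T, p is T. ✓
t: Diamond Box not p is F, p is T. ✗
u: Diamond Box not p is T, p is T. ✓
v: Diamond Box not p is F, p is T. ✗
w: Diamond Box not p is T, p is F. ✗
x: Diamond Box not p is F, p is F. ✗
That's 2 of 6 worlds, so 2/6 = 1/3.

1/3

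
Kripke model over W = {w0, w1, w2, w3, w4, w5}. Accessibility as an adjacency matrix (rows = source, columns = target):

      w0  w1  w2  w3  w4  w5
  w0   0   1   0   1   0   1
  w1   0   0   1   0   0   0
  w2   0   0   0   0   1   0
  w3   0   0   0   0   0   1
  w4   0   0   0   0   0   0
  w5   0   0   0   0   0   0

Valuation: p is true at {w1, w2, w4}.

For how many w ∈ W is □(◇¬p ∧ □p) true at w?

2

w0: successors {w1, w3, w5}; ◇¬p ∧ □p there: w1:F, w3:F, w5:F. ✗
w1: successors {w2}; ◇¬p ∧ □p there: w2:F. ✗
w2: successors {w4}; ◇¬p ∧ □p there: w4:F. ✗
w3: successors {w5}; ◇¬p ∧ □p there: w5:F. ✗
w4: no successors, so □(◇¬p ∧ □p) holds vacuously. ✓
w5: no successors, so □(◇¬p ∧ □p) holds vacuously. ✓
Satisfying worlds: {w4, w5}.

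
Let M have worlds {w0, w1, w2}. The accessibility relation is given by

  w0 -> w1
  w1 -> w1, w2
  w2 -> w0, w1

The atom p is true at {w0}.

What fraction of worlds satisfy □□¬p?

w0: successors {w1}; □¬p there: w1:T. ✓
w1: successors {w1, w2}; □¬p there: w1:T, w2:F. ✗
w2: successors {w0, w1}; □¬p there: w0:T, w1:T. ✓
That's 2 of 3 worlds, so 2/3.

2/3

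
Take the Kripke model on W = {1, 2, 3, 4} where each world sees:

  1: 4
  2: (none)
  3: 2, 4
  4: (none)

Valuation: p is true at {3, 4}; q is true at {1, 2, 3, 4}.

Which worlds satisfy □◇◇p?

1: successors {4}; ◇◇p there: 4:F. ✗
2: no successors, so □◇◇p holds vacuously. ✓
3: successors {2, 4}; ◇◇p there: 2:F, 4:F. ✗
4: no successors, so □◇◇p holds vacuously. ✓

{2, 4}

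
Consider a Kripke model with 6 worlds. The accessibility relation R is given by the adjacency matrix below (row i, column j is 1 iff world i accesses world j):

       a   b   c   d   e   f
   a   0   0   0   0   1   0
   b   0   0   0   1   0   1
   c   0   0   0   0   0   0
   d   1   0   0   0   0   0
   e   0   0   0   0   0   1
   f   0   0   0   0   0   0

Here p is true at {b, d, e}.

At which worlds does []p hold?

{a, c, f}

a: successors {e}; p there: e:T. ✓
b: successors {d, f}; p there: d:T, f:F. ✗
c: no successors, so []p holds vacuously. ✓
d: successors {a}; p there: a:F. ✗
e: successors {f}; p there: f:F. ✗
f: no successors, so []p holds vacuously. ✓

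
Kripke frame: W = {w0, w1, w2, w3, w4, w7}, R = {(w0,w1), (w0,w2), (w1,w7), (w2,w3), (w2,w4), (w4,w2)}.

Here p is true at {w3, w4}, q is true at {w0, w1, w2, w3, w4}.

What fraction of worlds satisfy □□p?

2/3

w0: successors {w1, w2}; □p there: w1:F, w2:T. ✗
w1: successors {w7}; □p there: w7:T. ✓
w2: successors {w3, w4}; □p there: w3:T, w4:F. ✗
w3: no successors, so □□p holds vacuously. ✓
w4: successors {w2}; □p there: w2:T. ✓
w7: no successors, so □□p holds vacuously. ✓
That's 4 of 6 worlds, so 4/6 = 2/3.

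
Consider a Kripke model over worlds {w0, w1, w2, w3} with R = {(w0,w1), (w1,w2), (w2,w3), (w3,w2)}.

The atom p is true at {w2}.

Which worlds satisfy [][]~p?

w0: successors {w1}; []~p there: w1:F. ✗
w1: successors {w2}; []~p there: w2:T. ✓
w2: successors {w3}; []~p there: w3:F. ✗
w3: successors {w2}; []~p there: w2:T. ✓

{w1, w3}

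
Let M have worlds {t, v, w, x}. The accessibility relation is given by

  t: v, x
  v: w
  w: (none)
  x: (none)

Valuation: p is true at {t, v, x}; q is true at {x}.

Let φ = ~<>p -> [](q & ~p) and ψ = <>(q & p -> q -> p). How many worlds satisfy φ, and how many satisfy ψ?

For ~<>p -> [](q & ~p):
t: ~<>p is F, [](q & ~p) is F. ✓
v: ~<>p is T, [](q & ~p) is F. ✗
w: ~<>p is T, [](q & ~p) is T. ✓
x: ~<>p is T, [](q & ~p) is T. ✓
— 3 worlds.
For <>(q & p -> q -> p):
t: successors {v, x}; q & p -> q -> p there: v:T, x:T. ✓
v: successors {w}; q & p -> q -> p there: w:T. ✓
w: no successors, so <>(q & p -> q -> p) fails. ✗
x: no successors, so <>(q & p -> q -> p) fails. ✗
— 2 worlds.

3 and 2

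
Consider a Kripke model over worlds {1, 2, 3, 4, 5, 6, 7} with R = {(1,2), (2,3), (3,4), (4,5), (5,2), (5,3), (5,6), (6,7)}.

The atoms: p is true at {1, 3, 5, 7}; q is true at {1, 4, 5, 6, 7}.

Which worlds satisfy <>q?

{3, 4, 5, 6}

1: successors {2}; q there: 2:F. ✗
2: successors {3}; q there: 3:F. ✗
3: successors {4}; q there: 4:T. ✓
4: successors {5}; q there: 5:T. ✓
5: successors {2, 3, 6}; q there: 2:F, 3:F, 6:T. ✓
6: successors {7}; q there: 7:T. ✓
7: no successors, so <>q fails. ✗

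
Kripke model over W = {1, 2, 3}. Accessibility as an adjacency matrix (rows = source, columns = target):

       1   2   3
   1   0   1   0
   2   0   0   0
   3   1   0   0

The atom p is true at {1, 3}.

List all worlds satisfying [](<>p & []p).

1: successors {2}; <>p & []p there: 2:F. ✗
2: no successors, so [](<>p & []p) holds vacuously. ✓
3: successors {1}; <>p & []p there: 1:F. ✗

{2}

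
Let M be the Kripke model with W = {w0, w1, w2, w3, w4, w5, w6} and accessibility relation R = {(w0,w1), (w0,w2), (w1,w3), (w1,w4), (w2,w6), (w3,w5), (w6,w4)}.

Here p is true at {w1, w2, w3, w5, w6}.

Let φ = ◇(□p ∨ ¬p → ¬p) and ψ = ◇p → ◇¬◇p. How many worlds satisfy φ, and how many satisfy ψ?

4 and 6

For ◇(□p ∨ ¬p → ¬p):
w0: successors {w1, w2}; □p ∨ ¬p → ¬p there: w1:T, w2:F. ✓
w1: successors {w3, w4}; □p ∨ ¬p → ¬p there: w3:F, w4:T. ✓
w2: successors {w6}; □p ∨ ¬p → ¬p there: w6:T. ✓
w3: successors {w5}; □p ∨ ¬p → ¬p there: w5:F. ✗
w4: no successors, so ◇(□p ∨ ¬p → ¬p) fails. ✗
w5: no successors, so ◇(□p ∨ ¬p → ¬p) fails. ✗
w6: successors {w4}; □p ∨ ¬p → ¬p there: w4:T. ✓
— 4 worlds.
For ◇p → ◇¬◇p:
w0: ◇p is T, ◇¬◇p is F. ✗
w1: ◇p is T, ◇¬◇p is T. ✓
w2: ◇p is T, ◇¬◇p is T. ✓
w3: ◇p is T, ◇¬◇p is T. ✓
w4: ◇p is F, ◇¬◇p is F. ✓
w5: ◇p is F, ◇¬◇p is F. ✓
w6: ◇p is F, ◇¬◇p is T. ✓
— 6 worlds.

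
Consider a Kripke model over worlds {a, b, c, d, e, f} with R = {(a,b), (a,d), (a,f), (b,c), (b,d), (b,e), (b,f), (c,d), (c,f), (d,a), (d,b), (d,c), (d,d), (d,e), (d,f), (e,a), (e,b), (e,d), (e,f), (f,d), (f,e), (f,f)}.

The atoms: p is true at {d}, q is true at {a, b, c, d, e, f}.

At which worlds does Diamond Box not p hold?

∅

a: successors {b, d, f}; Box not p there: b:F, d:F, f:F. ✗
b: successors {c, d, e, f}; Box not p there: c:F, d:F, e:F, f:F. ✗
c: successors {d, f}; Box not p there: d:F, f:F. ✗
d: successors {a, b, c, d, e, f}; Box not p there: a:F, b:F, c:F, d:F, e:F, f:F. ✗
e: successors {a, b, d, f}; Box not p there: a:F, b:F, d:F, f:F. ✗
f: successors {d, e, f}; Box not p there: d:F, e:F, f:F. ✗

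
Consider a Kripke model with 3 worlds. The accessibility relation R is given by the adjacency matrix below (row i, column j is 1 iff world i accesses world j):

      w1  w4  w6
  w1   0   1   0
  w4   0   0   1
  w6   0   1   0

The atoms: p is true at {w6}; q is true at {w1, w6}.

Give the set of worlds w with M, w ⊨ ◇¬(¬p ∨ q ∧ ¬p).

w1: successors {w4}; ¬(¬p ∨ q ∧ ¬p) there: w4:F. ✗
w4: successors {w6}; ¬(¬p ∨ q ∧ ¬p) there: w6:T. ✓
w6: successors {w4}; ¬(¬p ∨ q ∧ ¬p) there: w4:F. ✗

{w4}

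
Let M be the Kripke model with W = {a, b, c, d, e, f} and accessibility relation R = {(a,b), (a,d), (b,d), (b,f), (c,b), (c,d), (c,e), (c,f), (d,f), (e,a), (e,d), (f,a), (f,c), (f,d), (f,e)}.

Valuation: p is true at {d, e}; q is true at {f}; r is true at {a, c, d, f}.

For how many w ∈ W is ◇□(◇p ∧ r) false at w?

1

a: successors {b, d}; □(◇p ∧ r) there: b:F, d:T. ✓
b: successors {d, f}; □(◇p ∧ r) there: d:T, f:F. ✓
c: successors {b, d, e, f}; □(◇p ∧ r) there: b:F, d:T, e:F, f:F. ✓
d: successors {f}; □(◇p ∧ r) there: f:F. ✗
e: successors {a, d}; □(◇p ∧ r) there: a:F, d:T. ✓
f: successors {a, c, d, e}; □(◇p ∧ r) there: a:F, c:F, d:T, e:F. ✓
Satisfying worlds: {a, b, c, e, f}.
So ◇□(◇p ∧ r) fails at the other 1 world.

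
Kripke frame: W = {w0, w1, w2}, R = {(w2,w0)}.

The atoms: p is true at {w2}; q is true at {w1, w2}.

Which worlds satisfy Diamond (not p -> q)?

w0: no successors, so Diamond (not p -> q) fails. ✗
w1: no successors, so Diamond (not p -> q) fails. ✗
w2: successors {w0}; not p -> q there: w0:F. ✗

∅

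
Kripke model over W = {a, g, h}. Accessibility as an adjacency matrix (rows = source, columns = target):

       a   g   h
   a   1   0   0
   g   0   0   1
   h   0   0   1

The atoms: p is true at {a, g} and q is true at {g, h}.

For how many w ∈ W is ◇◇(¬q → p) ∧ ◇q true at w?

a: ◇◇(¬q → p) is T, ◇q is F. ✗
g: ◇◇(¬q → p) is T, ◇q is T. ✓
h: ◇◇(¬q → p) is T, ◇q is T. ✓
Satisfying worlds: {g, h}.

2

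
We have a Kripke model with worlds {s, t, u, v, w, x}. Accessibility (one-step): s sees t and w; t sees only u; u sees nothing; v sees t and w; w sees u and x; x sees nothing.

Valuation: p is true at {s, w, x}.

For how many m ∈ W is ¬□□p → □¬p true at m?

s: ¬□□p is T, □¬p is F. ✗
t: ¬□□p is F, □¬p is T. ✓
u: ¬□□p is F, □¬p is T. ✓
v: ¬□□p is T, □¬p is F. ✗
w: ¬□□p is F, □¬p is F. ✓
x: ¬□□p is F, □¬p is T. ✓
Satisfying worlds: {t, u, w, x}.

4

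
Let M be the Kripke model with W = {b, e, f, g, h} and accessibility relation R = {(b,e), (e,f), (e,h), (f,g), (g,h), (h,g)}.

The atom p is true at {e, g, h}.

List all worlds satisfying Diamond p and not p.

{b, f}

b: Diamond p is T, not p is T. ✓
e: Diamond p is T, not p is F. ✗
f: Diamond p is T, not p is T. ✓
g: Diamond p is T, not p is F. ✗
h: Diamond p is T, not p is F. ✗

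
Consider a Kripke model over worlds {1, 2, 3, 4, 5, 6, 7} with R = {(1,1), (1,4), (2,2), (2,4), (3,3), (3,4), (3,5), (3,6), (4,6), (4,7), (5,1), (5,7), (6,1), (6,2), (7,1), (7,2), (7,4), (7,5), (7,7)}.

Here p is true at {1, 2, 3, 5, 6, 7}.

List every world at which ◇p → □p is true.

{4, 5, 6}

1: ◇p is T, □p is F. ✗
2: ◇p is T, □p is F. ✗
3: ◇p is T, □p is F. ✗
4: ◇p is T, □p is T. ✓
5: ◇p is T, □p is T. ✓
6: ◇p is T, □p is T. ✓
7: ◇p is T, □p is F. ✗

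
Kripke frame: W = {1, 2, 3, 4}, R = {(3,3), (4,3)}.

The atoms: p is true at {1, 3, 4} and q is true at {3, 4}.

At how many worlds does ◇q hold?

2

1: no successors, so ◇q fails. ✗
2: no successors, so ◇q fails. ✗
3: successors {3}; q there: 3:T. ✓
4: successors {3}; q there: 3:T. ✓
Satisfying worlds: {3, 4}.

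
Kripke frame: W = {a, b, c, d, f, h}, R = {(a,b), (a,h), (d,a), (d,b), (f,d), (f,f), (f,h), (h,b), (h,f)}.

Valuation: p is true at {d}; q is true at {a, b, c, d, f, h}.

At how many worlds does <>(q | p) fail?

a: successors {b, h}; q | p there: b:T, h:T. ✓
b: no successors, so <>(q | p) fails. ✗
c: no successors, so <>(q | p) fails. ✗
d: successors {a, b}; q | p there: a:T, b:T. ✓
f: successors {d, f, h}; q | p there: d:T, f:T, h:T. ✓
h: successors {b, f}; q | p there: b:T, f:T. ✓
Satisfying worlds: {a, d, f, h}.
So <>(q | p) fails at the other 2 worlds.

2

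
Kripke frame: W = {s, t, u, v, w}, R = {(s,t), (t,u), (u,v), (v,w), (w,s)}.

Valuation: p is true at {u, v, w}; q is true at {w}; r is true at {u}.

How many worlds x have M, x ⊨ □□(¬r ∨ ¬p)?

s: successors {t}; □(¬r ∨ ¬p) there: t:F. ✗
t: successors {u}; □(¬r ∨ ¬p) there: u:T. ✓
u: successors {v}; □(¬r ∨ ¬p) there: v:T. ✓
v: successors {w}; □(¬r ∨ ¬p) there: w:T. ✓
w: successors {s}; □(¬r ∨ ¬p) there: s:T. ✓
Satisfying worlds: {t, u, v, w}.

4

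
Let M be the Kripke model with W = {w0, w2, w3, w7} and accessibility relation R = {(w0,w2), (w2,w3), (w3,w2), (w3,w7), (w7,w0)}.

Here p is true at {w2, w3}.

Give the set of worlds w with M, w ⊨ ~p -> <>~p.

w0: ~p is T, <>~p is F. ✗
w2: ~p is F, <>~p is F. ✓
w3: ~p is F, <>~p is T. ✓
w7: ~p is T, <>~p is T. ✓

{w2, w3, w7}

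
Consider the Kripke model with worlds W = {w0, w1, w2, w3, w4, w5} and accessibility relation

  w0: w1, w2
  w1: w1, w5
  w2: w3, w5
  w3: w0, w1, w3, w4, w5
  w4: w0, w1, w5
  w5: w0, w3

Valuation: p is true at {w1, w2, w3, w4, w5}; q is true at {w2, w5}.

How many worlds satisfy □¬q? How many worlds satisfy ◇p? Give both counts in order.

For □¬q:
w0: successors {w1, w2}; ¬q there: w1:T, w2:F. ✗
w1: successors {w1, w5}; ¬q there: w1:T, w5:F. ✗
w2: successors {w3, w5}; ¬q there: w3:T, w5:F. ✗
w3: successors {w0, w1, w3, w4, w5}; ¬q there: w0:T, w1:T, w3:T, w4:T, w5:F. ✗
w4: successors {w0, w1, w5}; ¬q there: w0:T, w1:T, w5:F. ✗
w5: successors {w0, w3}; ¬q there: w0:T, w3:T. ✓
— 1 world.
For ◇p:
w0: successors {w1, w2}; p there: w1:T, w2:T. ✓
w1: successors {w1, w5}; p there: w1:T, w5:T. ✓
w2: successors {w3, w5}; p there: w3:T, w5:T. ✓
w3: successors {w0, w1, w3, w4, w5}; p there: w0:F, w1:T, w3:T, w4:T, w5:T. ✓
w4: successors {w0, w1, w5}; p there: w0:F, w1:T, w5:T. ✓
w5: successors {w0, w3}; p there: w0:F, w3:T. ✓
— 6 worlds.

1 and 6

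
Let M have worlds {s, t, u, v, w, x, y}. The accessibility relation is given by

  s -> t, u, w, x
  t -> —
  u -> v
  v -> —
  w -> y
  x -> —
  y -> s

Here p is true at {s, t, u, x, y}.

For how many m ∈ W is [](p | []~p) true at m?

s: successors {t, u, w, x}; p | []~p there: t:T, u:T, w:F, x:T. ✗
t: no successors, so [](p | []~p) holds vacuously. ✓
u: successors {v}; p | []~p there: v:T. ✓
v: no successors, so [](p | []~p) holds vacuously. ✓
w: successors {y}; p | []~p there: y:T. ✓
x: no successors, so [](p | []~p) holds vacuously. ✓
y: successors {s}; p | []~p there: s:T. ✓
Satisfying worlds: {t, u, v, w, x, y}.

6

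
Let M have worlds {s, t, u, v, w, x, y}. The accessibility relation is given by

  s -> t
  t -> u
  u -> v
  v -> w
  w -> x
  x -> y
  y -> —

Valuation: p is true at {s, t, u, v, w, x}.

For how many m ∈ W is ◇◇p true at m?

s: successors {t}; ◇p there: t:T. ✓
t: successors {u}; ◇p there: u:T. ✓
u: successors {v}; ◇p there: v:T. ✓
v: successors {w}; ◇p there: w:T. ✓
w: successors {x}; ◇p there: x:F. ✗
x: successors {y}; ◇p there: y:F. ✗
y: no successors, so ◇◇p fails. ✗
Satisfying worlds: {s, t, u, v}.

4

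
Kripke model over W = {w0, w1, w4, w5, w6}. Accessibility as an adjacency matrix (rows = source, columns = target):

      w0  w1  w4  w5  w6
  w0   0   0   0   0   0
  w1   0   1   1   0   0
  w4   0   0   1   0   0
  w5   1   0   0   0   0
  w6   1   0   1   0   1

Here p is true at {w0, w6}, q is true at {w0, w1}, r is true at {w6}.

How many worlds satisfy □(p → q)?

4

w0: no successors, so □(p → q) holds vacuously. ✓
w1: successors {w1, w4}; p → q there: w1:T, w4:T. ✓
w4: successors {w4}; p → q there: w4:T. ✓
w5: successors {w0}; p → q there: w0:T. ✓
w6: successors {w0, w4, w6}; p → q there: w0:T, w4:T, w6:F. ✗
Satisfying worlds: {w0, w1, w4, w5}.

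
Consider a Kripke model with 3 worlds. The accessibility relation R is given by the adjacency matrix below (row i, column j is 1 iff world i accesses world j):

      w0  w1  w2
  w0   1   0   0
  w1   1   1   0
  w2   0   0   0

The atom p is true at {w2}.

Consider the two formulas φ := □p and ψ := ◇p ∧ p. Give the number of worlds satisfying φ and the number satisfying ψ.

1 and 0

For □p:
w0: successors {w0}; p there: w0:F. ✗
w1: successors {w0, w1}; p there: w0:F, w1:F. ✗
w2: no successors, so □p holds vacuously. ✓
— 1 world.
For ◇p ∧ p:
w0: ◇p is F, p is F. ✗
w1: ◇p is F, p is F. ✗
w2: ◇p is F, p is T. ✗
— 0 worlds.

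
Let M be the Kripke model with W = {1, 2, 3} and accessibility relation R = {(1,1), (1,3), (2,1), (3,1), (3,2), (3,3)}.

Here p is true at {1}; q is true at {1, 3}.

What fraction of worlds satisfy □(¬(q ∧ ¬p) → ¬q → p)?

1: successors {1, 3}; ¬(q ∧ ¬p) → ¬q → p there: 1:T, 3:T. ✓
2: successors {1}; ¬(q ∧ ¬p) → ¬q → p there: 1:T. ✓
3: successors {1, 2, 3}; ¬(q ∧ ¬p) → ¬q → p there: 1:T, 2:F, 3:T. ✗
That's 2 of 3 worlds, so 2/3.

2/3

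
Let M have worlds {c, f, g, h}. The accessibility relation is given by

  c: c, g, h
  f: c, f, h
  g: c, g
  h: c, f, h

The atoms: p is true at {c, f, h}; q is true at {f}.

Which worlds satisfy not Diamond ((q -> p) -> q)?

{c, g}

c: Diamond ((q -> p) -> q) is F. ✓
f: Diamond ((q -> p) -> q) is T. ✗
g: Diamond ((q -> p) -> q) is F. ✓
h: Diamond ((q -> p) -> q) is T. ✗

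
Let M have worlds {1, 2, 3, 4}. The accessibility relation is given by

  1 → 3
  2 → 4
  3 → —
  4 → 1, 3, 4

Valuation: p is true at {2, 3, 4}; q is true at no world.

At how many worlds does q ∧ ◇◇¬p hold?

0

1: q is F, ◇◇¬p is F. ✗
2: q is F, ◇◇¬p is T. ✗
3: q is F, ◇◇¬p is F. ✗
4: q is F, ◇◇¬p is T. ✗
Satisfying worlds: ∅.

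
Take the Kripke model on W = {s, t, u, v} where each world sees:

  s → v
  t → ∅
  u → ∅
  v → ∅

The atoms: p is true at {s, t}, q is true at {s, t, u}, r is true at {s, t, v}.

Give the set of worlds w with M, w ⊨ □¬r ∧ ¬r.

s: □¬r is F, ¬r is F. ✗
t: □¬r is T, ¬r is F. ✗
u: □¬r is T, ¬r is T. ✓
v: □¬r is T, ¬r is F. ✗

{u}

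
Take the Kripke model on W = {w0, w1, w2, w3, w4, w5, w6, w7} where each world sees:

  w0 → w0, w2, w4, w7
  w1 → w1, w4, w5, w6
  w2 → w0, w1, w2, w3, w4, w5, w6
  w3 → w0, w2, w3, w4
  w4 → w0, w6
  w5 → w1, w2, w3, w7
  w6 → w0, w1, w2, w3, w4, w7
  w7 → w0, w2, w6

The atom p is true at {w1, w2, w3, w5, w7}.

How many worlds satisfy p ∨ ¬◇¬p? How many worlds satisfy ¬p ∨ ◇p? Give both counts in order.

For p ∨ ¬◇¬p:
w0: p is F, ¬◇¬p is F. ✗
w1: p is T, ¬◇¬p is F. ✓
w2: p is T, ¬◇¬p is F. ✓
w3: p is T, ¬◇¬p is F. ✓
w4: p is F, ¬◇¬p is F. ✗
w5: p is T, ¬◇¬p is T. ✓
w6: p is F, ¬◇¬p is F. ✗
w7: p is T, ¬◇¬p is F. ✓
— 5 worlds.
For ¬p ∨ ◇p:
w0: ¬p is T, ◇p is T. ✓
w1: ¬p is F, ◇p is T. ✓
w2: ¬p is F, ◇p is T. ✓
w3: ¬p is F, ◇p is T. ✓
w4: ¬p is T, ◇p is F. ✓
w5: ¬p is F, ◇p is T. ✓
w6: ¬p is T, ◇p is T. ✓
w7: ¬p is F, ◇p is T. ✓
— 8 worlds.

5 and 8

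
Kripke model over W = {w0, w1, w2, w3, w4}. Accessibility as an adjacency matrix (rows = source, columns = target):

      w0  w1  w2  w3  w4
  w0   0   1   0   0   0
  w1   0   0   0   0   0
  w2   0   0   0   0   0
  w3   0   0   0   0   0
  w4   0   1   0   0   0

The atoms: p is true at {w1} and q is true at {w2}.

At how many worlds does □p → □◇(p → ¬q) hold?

w0: □p is T, □◇(p → ¬q) is F. ✗
w1: □p is T, □◇(p → ¬q) is T. ✓
w2: □p is T, □◇(p → ¬q) is T. ✓
w3: □p is T, □◇(p → ¬q) is T. ✓
w4: □p is T, □◇(p → ¬q) is F. ✗
Satisfying worlds: {w1, w2, w3}.

3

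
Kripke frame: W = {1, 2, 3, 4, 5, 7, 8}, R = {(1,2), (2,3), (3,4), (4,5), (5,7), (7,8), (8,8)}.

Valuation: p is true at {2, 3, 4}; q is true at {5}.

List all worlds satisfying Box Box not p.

{3, 4, 5, 7, 8}

1: successors {2}; Box not p there: 2:F. ✗
2: successors {3}; Box not p there: 3:F. ✗
3: successors {4}; Box not p there: 4:T. ✓
4: successors {5}; Box not p there: 5:T. ✓
5: successors {7}; Box not p there: 7:T. ✓
7: successors {8}; Box not p there: 8:T. ✓
8: successors {8}; Box not p there: 8:T. ✓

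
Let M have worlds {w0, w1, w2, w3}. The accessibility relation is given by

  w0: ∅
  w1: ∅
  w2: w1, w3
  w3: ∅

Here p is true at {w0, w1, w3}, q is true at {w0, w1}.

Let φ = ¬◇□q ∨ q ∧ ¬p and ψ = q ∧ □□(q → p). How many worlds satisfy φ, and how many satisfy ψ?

3 and 2

For ¬◇□q ∨ q ∧ ¬p:
w0: ¬◇□q is T, q ∧ ¬p is F. ✓
w1: ¬◇□q is T, q ∧ ¬p is F. ✓
w2: ¬◇□q is F, q ∧ ¬p is F. ✗
w3: ¬◇□q is T, q ∧ ¬p is F. ✓
— 3 worlds.
For q ∧ □□(q → p):
w0: q is T, □□(q → p) is T. ✓
w1: q is T, □□(q → p) is T. ✓
w2: q is F, □□(q → p) is T. ✗
w3: q is F, □□(q → p) is T. ✗
— 2 worlds.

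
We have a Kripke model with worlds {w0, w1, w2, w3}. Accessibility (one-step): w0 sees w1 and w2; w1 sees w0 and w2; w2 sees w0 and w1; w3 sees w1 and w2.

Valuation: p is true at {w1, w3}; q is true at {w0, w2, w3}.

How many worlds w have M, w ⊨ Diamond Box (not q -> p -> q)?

3

w0: successors {w1, w2}; Box (not q -> p -> q) there: w1:T, w2:F. ✓
w1: successors {w0, w2}; Box (not q -> p -> q) there: w0:F, w2:F. ✗
w2: successors {w0, w1}; Box (not q -> p -> q) there: w0:F, w1:T. ✓
w3: successors {w1, w2}; Box (not q -> p -> q) there: w1:T, w2:F. ✓
Satisfying worlds: {w0, w2, w3}.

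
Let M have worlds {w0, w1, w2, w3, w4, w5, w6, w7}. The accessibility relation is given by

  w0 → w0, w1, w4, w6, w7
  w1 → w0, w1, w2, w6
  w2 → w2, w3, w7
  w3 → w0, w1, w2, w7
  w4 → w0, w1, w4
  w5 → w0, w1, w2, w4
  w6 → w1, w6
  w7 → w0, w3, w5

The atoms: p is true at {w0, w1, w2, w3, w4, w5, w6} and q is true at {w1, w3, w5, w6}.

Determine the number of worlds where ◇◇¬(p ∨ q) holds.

7

w0: successors {w0, w1, w4, w6, w7}; ◇¬(p ∨ q) there: w0:T, w1:F, w4:F, w6:F, w7:F. ✓
w1: successors {w0, w1, w2, w6}; ◇¬(p ∨ q) there: w0:T, w1:F, w2:T, w6:F. ✓
w2: successors {w2, w3, w7}; ◇¬(p ∨ q) there: w2:T, w3:T, w7:F. ✓
w3: successors {w0, w1, w2, w7}; ◇¬(p ∨ q) there: w0:T, w1:F, w2:T, w7:F. ✓
w4: successors {w0, w1, w4}; ◇¬(p ∨ q) there: w0:T, w1:F, w4:F. ✓
w5: successors {w0, w1, w2, w4}; ◇¬(p ∨ q) there: w0:T, w1:F, w2:T, w4:F. ✓
w6: successors {w1, w6}; ◇¬(p ∨ q) there: w1:F, w6:F. ✗
w7: successors {w0, w3, w5}; ◇¬(p ∨ q) there: w0:T, w3:T, w5:F. ✓
Satisfying worlds: {w0, w1, w2, w3, w4, w5, w7}.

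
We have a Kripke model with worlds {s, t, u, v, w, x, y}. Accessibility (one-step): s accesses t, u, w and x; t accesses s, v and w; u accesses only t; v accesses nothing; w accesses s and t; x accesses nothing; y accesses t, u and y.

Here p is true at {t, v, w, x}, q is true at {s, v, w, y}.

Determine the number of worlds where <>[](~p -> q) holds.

s: successors {t, u, w, x}; [](~p -> q) there: t:T, u:T, w:T, x:T. ✓
t: successors {s, v, w}; [](~p -> q) there: s:F, v:T, w:T. ✓
u: successors {t}; [](~p -> q) there: t:T. ✓
v: no successors, so <>[](~p -> q) fails. ✗
w: successors {s, t}; [](~p -> q) there: s:F, t:T. ✓
x: no successors, so <>[](~p -> q) fails. ✗
y: successors {t, u, y}; [](~p -> q) there: t:T, u:T, y:F. ✓
Satisfying worlds: {s, t, u, w, y}.

5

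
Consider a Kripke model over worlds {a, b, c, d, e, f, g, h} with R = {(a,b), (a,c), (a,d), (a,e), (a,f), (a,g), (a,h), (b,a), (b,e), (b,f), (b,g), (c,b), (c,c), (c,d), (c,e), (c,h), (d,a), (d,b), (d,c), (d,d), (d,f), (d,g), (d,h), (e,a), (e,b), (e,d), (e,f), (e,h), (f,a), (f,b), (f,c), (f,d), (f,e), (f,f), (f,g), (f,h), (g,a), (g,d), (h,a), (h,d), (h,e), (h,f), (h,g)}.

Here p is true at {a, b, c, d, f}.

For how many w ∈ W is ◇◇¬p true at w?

a: successors {b, c, d, e, f, g, h}; ◇¬p there: b:T, c:T, d:T, e:T, f:T, g:F, h:T. ✓
b: successors {a, e, f, g}; ◇¬p there: a:T, e:T, f:T, g:F. ✓
c: successors {b, c, d, e, h}; ◇¬p there: b:T, c:T, d:T, e:T, h:T. ✓
d: successors {a, b, c, d, f, g, h}; ◇¬p there: a:T, b:T, c:T, d:T, f:T, g:F, h:T. ✓
e: successors {a, b, d, f, h}; ◇¬p there: a:T, b:T, d:T, f:T, h:T. ✓
f: successors {a, b, c, d, e, f, g, h}; ◇¬p there: a:T, b:T, c:T, d:T, e:T, f:T, g:F, h:T. ✓
g: successors {a, d}; ◇¬p there: a:T, d:T. ✓
h: successors {a, d, e, f, g}; ◇¬p there: a:T, d:T, e:T, f:T, g:F. ✓
Satisfying worlds: {a, b, c, d, e, f, g, h}.

8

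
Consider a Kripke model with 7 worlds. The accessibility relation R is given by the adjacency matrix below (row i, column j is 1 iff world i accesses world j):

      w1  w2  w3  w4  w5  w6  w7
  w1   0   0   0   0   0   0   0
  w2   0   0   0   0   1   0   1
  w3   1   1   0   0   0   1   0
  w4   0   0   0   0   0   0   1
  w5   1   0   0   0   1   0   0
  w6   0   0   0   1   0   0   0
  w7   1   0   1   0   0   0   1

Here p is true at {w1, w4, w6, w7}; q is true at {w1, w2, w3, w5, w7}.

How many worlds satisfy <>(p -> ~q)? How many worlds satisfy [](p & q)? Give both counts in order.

For <>(p -> ~q):
w1: no successors, so <>(p -> ~q) fails. ✗
w2: successors {w5, w7}; p -> ~q there: w5:T, w7:F. ✓
w3: successors {w1, w2, w6}; p -> ~q there: w1:F, w2:T, w6:T. ✓
w4: successors {w7}; p -> ~q there: w7:F. ✗
w5: successors {w1, w5}; p -> ~q there: w1:F, w5:T. ✓
w6: successors {w4}; p -> ~q there: w4:T. ✓
w7: successors {w1, w3, w7}; p -> ~q there: w1:F, w3:T, w7:F. ✓
— 5 worlds.
For [](p & q):
w1: no successors, so [](p & q) holds vacuously. ✓
w2: successors {w5, w7}; p & q there: w5:F, w7:T. ✗
w3: successors {w1, w2, w6}; p & q there: w1:T, w2:F, w6:F. ✗
w4: successors {w7}; p & q there: w7:T. ✓
w5: successors {w1, w5}; p & q there: w1:T, w5:F. ✗
w6: successors {w4}; p & q there: w4:F. ✗
w7: successors {w1, w3, w7}; p & q there: w1:T, w3:F, w7:T. ✗
— 2 worlds.

5 and 2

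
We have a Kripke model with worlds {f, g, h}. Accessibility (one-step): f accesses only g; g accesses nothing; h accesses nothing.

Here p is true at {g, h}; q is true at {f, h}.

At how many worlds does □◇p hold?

f: successors {g}; ◇p there: g:F. ✗
g: no successors, so □◇p holds vacuously. ✓
h: no successors, so □◇p holds vacuously. ✓
Satisfying worlds: {g, h}.

2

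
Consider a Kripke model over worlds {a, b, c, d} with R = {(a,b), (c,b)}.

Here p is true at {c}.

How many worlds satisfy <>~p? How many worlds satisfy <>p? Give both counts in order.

2 and 0

For <>~p:
a: successors {b}; ~p there: b:T. ✓
b: no successors, so <>~p fails. ✗
c: successors {b}; ~p there: b:T. ✓
d: no successors, so <>~p fails. ✗
— 2 worlds.
For <>p:
a: successors {b}; p there: b:F. ✗
b: no successors, so <>p fails. ✗
c: successors {b}; p there: b:F. ✗
d: no successors, so <>p fails. ✗
— 0 worlds.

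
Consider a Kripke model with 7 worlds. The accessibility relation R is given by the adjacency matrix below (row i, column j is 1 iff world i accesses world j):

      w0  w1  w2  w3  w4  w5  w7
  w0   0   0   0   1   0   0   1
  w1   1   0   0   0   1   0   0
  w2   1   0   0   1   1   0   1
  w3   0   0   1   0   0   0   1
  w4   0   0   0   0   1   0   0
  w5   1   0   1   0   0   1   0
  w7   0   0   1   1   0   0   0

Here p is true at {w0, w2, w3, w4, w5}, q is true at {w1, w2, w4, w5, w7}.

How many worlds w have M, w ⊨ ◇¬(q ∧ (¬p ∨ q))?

w0: successors {w3, w7}; ¬(q ∧ (¬p ∨ q)) there: w3:T, w7:F. ✓
w1: successors {w0, w4}; ¬(q ∧ (¬p ∨ q)) there: w0:T, w4:F. ✓
w2: successors {w0, w3, w4, w7}; ¬(q ∧ (¬p ∨ q)) there: w0:T, w3:T, w4:F, w7:F. ✓
w3: successors {w2, w7}; ¬(q ∧ (¬p ∨ q)) there: w2:F, w7:F. ✗
w4: successors {w4}; ¬(q ∧ (¬p ∨ q)) there: w4:F. ✗
w5: successors {w0, w2, w5}; ¬(q ∧ (¬p ∨ q)) there: w0:T, w2:F, w5:F. ✓
w7: successors {w2, w3}; ¬(q ∧ (¬p ∨ q)) there: w2:F, w3:T. ✓
Satisfying worlds: {w0, w1, w2, w5, w7}.

5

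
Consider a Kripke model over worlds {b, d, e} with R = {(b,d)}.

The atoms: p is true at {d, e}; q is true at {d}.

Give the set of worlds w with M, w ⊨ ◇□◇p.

b: successors {d}; □◇p there: d:T. ✓
d: no successors, so ◇□◇p fails. ✗
e: no successors, so ◇□◇p fails. ✗

{b}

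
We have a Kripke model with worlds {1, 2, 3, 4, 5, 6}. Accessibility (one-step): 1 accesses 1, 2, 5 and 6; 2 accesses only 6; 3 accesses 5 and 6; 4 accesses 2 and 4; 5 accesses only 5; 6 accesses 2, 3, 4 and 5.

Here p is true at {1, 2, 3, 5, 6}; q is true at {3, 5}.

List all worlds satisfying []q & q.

{5}

1: []q is F, q is F. ✗
2: []q is F, q is F. ✗
3: []q is F, q is T. ✗
4: []q is F, q is F. ✗
5: []q is T, q is T. ✓
6: []q is F, q is F. ✗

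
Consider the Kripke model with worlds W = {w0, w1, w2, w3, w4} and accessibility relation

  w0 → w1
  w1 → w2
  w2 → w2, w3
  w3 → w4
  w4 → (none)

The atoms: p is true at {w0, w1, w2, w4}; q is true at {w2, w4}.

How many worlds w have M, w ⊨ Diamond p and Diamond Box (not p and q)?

1

w0: Diamond p is T, Diamond Box (not p and q) is F. ✗
w1: Diamond p is T, Diamond Box (not p and q) is F. ✗
w2: Diamond p is T, Diamond Box (not p and q) is F. ✗
w3: Diamond p is T, Diamond Box (not p and q) is T. ✓
w4: Diamond p is F, Diamond Box (not p and q) is F. ✗
Satisfying worlds: {w3}.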